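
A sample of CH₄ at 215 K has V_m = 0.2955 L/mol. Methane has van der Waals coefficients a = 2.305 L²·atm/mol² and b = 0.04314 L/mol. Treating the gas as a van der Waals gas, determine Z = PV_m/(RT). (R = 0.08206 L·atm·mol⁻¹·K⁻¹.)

Z ≈ 0.7288

P = RT/(V_m − b) − a/V_m² = (0.08206)(215)/(0.2955 − 0.04314) − 2.305/(0.2955)²
  = 17.643/0.25236 − 26.397 = 69.912 − 26.397 = 43.515 atm
Z = PV_m/(RT) = (43.515)(0.2955)/((0.08206)(215)) = 12.859/17.643 = 0.7288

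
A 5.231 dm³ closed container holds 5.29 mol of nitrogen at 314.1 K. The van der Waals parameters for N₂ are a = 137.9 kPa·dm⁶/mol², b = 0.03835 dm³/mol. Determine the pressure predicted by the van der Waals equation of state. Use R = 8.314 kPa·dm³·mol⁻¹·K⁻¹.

P = nRT/(V − nb) − a n²/V²
nRT/(V − nb) = (5.29)(8.314)(314.1)/(5.231 − 5.29×0.03835) = 13814/5.0281 = 2747.4 kPa
a n²/V² = (137.9)(5.29)²/(5.231)² = 141.03 kPa
P = 2747.4 − 141.03 = 2606 kPa

P ≈ 2606 kPa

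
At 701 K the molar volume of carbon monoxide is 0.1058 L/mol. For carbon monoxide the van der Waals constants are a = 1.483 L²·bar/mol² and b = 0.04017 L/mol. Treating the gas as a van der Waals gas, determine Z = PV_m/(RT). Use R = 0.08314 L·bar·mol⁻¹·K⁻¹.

P = RT/(V_m − b) − a/V_m² = (0.08314)(701)/(0.1058 − 0.04017) − 1.483/(0.1058)²
  = 58.281/0.065630 − 132.49 = 888.02 − 132.49 = 755.53 bar
Z = PV_m/(RT) = (755.53)(0.1058)/((0.08314)(701)) = 79.935/58.281 = 1.372

Z ≈ 1.372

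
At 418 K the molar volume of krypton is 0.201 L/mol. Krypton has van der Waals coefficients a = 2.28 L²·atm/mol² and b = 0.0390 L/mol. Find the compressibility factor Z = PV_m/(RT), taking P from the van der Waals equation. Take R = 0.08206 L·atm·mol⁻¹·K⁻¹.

Z ≈ 0.9100

P = RT/(V_m − b) − a/V_m² = (0.08206)(418)/(0.201 − 0.0390) − 2.28/(0.201)²
  = 34.301/0.16200 − 56.434 = 211.73 − 56.434 = 155.30 atm
Z = PV_m/(RT) = (155.30)(0.201)/((0.08206)(418)) = 31.215/34.301 = 0.9100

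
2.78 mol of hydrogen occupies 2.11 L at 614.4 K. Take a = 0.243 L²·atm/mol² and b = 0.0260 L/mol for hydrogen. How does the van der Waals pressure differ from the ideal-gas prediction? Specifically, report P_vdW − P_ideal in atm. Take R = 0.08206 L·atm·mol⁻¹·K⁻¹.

ΔP ≈ 1.934 atm

Ideal: P_ideal = nRT/V = (2.78)(0.08206)(614.4)/2.11 = 66.4271 atm
vdW: P = nRT/(V − nb) − a n²/V² = 140.161/2.03772 − 1.87800/4.45210 = 68.7832 − 0.421823 = 68.3614 atm
ΔP = 68.3614 − 66.4271 = 1.934 atm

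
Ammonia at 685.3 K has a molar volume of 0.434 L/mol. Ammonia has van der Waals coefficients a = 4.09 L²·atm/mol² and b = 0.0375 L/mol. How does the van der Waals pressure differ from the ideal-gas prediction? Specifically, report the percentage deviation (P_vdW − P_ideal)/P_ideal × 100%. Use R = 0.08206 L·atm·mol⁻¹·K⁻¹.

Ideal: P_ideal = RT/V_m = (0.08206)(685.3)/0.434 = 129.575 atm
vdW: P = RT/(V_m − b) − a/V_m² = 56.2357/0.396500 − 4.09/0.188356 = 141.830 − 21.7142 = 120.116 atm
% deviation = (120.116 − 129.575)/129.575 × 100% = -7.30%

-7.30 %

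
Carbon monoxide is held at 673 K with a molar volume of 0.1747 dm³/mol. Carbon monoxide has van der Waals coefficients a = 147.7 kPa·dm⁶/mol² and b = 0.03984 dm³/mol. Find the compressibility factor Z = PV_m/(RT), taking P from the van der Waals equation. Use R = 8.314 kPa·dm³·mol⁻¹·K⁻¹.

Z ≈ 1.144

P = RT/(V_m − b) − a/V_m² = (8.314)(673)/(0.1747 − 0.03984) − 147.7/(0.1747)²
  = 5595.3/0.13486 − 4839.4 = 41490 − 4839.4 = 36651 kPa
Z = PV_m/(RT) = (36651)(0.1747)/((8.314)(673)) = 6402.9/5595.3 = 1.144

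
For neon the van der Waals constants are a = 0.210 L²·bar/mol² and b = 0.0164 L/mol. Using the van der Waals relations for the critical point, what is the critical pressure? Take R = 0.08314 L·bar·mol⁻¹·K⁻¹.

For a van der Waals gas, P_c = a/(27b²).
P_c = 0.210/(27×(0.0164)²) = 0.210/0.0072619 = 28.92 bar

P_c ≈ 28.92 bar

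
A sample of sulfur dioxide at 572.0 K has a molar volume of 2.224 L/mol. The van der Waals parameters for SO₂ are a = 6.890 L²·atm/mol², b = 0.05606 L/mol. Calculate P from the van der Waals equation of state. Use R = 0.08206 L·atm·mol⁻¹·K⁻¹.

P = RT/(V_m − b) − a/V_m²
RT/(V_m − b) = (0.08206)(572.0)/(2.224 − 0.05606) = 46.938/2.1679 = 21.651 atm
a/V_m² = 6.890/(2.224)² = 1.3930 atm
P = 21.651 − 1.3930 = 20.26 atm

P ≈ 20.26 atm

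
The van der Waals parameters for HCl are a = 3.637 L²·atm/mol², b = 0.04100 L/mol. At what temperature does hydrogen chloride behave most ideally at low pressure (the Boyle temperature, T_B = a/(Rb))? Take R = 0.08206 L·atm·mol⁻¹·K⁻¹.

T_B ≈ 1081 K

For a van der Waals gas the second virial coefficient B₂ = b − a/(RT) vanishes at T_B = a/(Rb).
T_B = 3.637/(0.08206×0.04100) = 3.637/0.0033645 = 1081 K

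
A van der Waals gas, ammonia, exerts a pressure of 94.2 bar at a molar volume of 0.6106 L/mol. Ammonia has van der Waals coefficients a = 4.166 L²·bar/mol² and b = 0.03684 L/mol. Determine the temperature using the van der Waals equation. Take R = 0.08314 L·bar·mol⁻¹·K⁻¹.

T = (P + a/V_m²)(V_m − b)/R
P + a/V_m² = 94.2 + 4.166/(0.6106)² = 105.37 bar
V_m − b = 0.6106 − 0.03684 = 0.57376 L/mol
T = (105.37)(0.57376)/0.08314 = 727.2 K

T ≈ 727.2 K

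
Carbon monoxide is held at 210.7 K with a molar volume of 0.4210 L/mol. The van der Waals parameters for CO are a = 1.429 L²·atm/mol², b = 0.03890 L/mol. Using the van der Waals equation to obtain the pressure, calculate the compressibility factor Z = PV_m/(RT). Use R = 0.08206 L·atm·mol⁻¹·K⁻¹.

Z ≈ 0.9055

P = RT/(V_m − b) − a/V_m² = (0.08206)(210.7)/(0.4210 − 0.03890) − 1.429/(0.4210)²
  = 17.290/0.38210 − 8.0625 = 45.250 − 8.0625 = 37.188 atm
Z = PV_m/(RT) = (37.188)(0.4210)/((0.08206)(210.7)) = 15.656/17.290 = 0.9055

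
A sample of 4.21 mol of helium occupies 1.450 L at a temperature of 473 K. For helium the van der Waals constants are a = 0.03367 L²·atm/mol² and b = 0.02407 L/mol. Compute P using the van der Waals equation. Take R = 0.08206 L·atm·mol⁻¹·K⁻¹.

P = nRT/(V − nb) − a n²/V²
nRT/(V − nb) = (4.21)(0.08206)(473)/(1.450 − 4.21×0.02407) = 163.41/1.3487 = 121.16 atm
a n²/V² = (0.03367)(4.21)²/(1.450)² = 0.28384 atm
P = 121.16 − 0.28384 = 120.9 atm

P ≈ 120.9 atm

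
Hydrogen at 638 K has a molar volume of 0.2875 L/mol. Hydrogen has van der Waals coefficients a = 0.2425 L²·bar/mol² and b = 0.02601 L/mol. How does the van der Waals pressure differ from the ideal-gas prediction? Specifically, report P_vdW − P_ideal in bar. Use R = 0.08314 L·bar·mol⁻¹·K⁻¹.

ΔP ≈ 15.42 bar

Ideal: P_ideal = RT/V_m = (0.08314)(638)/0.2875 = 184.499 bar
vdW: P = RT/(V_m − b) − a/V_m² = 53.0433/0.261490 − 0.2425/0.0826563 = 202.850 − 2.93384 = 199.916 bar
ΔP = 199.916 − 184.499 = 15.42 bar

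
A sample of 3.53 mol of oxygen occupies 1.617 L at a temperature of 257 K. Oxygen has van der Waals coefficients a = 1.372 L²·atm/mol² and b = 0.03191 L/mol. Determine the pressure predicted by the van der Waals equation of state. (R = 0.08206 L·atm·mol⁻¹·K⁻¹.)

P ≈ 42.95 atm

P = nRT/(V − nb) − a n²/V²
nRT/(V − nb) = (3.53)(0.08206)(257)/(1.617 − 3.53×0.03191) = 74.446/1.5044 = 49.486 atm
a n²/V² = (1.372)(3.53)²/(1.617)² = 6.5386 atm
P = 49.486 − 6.5386 = 42.95 atm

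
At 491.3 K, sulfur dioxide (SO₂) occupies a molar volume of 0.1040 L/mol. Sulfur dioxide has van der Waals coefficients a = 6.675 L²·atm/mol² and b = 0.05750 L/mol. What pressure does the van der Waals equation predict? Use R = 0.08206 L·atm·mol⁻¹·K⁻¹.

P = RT/(V_m − b) − a/V_m²
RT/(V_m − b) = (0.08206)(491.3)/(0.1040 − 0.05750) = 40.316/0.046500 = 867.01 atm
a/V_m² = 6.675/(0.1040)² = 617.14 atm
P = 867.01 − 617.14 = 249.9 atm

P ≈ 249.9 atm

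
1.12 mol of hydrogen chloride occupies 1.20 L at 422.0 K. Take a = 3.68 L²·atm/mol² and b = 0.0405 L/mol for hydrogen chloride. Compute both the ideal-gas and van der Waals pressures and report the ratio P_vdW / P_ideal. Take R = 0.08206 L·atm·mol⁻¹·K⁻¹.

Ideal: P_ideal = nRT/V = (1.12)(0.08206)(422.0)/1.20 = 32.3207 atm
vdW: P = nRT/(V − nb) − a n²/V² = 38.7848/1.15464 − 4.61619/1.44000 = 33.5904 − 3.20569 = 30.3847 atm
Ratio = 30.3847/32.3207 = 0.9401

P_vdW / P_ideal ≈ 0.9401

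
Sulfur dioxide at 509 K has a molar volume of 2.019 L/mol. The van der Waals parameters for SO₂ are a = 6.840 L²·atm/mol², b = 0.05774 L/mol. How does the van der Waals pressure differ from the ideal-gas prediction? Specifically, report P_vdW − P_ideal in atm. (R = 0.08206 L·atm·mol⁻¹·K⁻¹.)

ΔP ≈ -1.069 atm

Ideal: P_ideal = RT/V_m = (0.08206)(509)/2.019 = 20.6877 atm
vdW: P = RT/(V_m − b) − a/V_m² = 41.7685/1.96126 − 6.840/4.07636 = 21.2968 − 1.67797 = 19.6188 atm
ΔP = 19.6188 − 20.6877 = -1.069 atm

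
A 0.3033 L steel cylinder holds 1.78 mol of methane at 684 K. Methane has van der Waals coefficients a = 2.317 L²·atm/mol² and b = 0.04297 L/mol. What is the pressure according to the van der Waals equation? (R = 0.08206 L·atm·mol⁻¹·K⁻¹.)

P ≈ 360.7 atm

P = nRT/(V − nb) − a n²/V²
nRT/(V − nb) = (1.78)(0.08206)(684)/(0.3033 − 1.78×0.04297) = 99.910/0.22681 = 440.50 atm
a n²/V² = (2.317)(1.78)²/(0.3033)² = 79.803 atm
P = 440.50 − 79.803 = 360.7 atm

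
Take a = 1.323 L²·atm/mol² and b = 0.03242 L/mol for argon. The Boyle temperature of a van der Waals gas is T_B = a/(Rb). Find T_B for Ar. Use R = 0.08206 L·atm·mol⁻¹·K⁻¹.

T_B ≈ 497.3 K

For a van der Waals gas the second virial coefficient B₂ = b − a/(RT) vanishes at T_B = a/(Rb).
T_B = 1.323/(0.08206×0.03242) = 1.323/0.0026604 = 497.3 K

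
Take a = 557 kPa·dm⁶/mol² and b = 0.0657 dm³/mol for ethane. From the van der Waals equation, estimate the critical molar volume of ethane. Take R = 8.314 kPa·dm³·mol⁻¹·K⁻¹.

V_m,c ≈ 0.1971 dm³/mol

For a van der Waals gas, V_m,c = 3b.
V_m,c = 3×0.0657 = 0.1971 dm³/mol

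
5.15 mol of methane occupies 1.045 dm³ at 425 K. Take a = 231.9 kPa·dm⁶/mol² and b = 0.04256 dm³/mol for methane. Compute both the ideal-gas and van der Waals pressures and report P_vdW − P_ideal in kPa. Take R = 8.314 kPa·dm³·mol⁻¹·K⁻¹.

Ideal: P_ideal = nRT/V = (5.15)(8.314)(425)/1.045 = 17413.7 kPa
vdW: P = nRT/(V − nb) − a n²/V² = 18197.3/0.825816 − 6150.57/1.09203 = 22035.5 − 5632.24 = 16403.3 kPa
ΔP = 16403.3 − 17413.7 = -1010 kPa

ΔP ≈ -1010 kPa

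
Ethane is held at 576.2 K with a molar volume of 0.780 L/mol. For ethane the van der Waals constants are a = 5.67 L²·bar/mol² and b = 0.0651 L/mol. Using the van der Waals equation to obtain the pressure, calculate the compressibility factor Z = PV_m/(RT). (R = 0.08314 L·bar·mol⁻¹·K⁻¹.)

Z ≈ 0.9393

P = RT/(V_m − b) − a/V_m² = (0.08314)(576.2)/(0.780 − 0.0651) − 5.67/(0.780)²
  = 47.905/0.71490 − 9.3195 = 67.009 − 9.3195 = 57.690 bar
Z = PV_m/(RT) = (57.690)(0.780)/((0.08314)(576.2)) = 44.998/47.905 = 0.9393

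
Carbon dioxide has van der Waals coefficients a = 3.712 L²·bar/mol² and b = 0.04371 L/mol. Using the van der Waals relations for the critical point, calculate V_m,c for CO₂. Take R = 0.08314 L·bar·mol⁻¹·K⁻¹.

For a van der Waals gas, V_m,c = 3b.
V_m,c = 3×0.04371 = 0.1311 L/mol

V_m,c ≈ 0.1311 L/mol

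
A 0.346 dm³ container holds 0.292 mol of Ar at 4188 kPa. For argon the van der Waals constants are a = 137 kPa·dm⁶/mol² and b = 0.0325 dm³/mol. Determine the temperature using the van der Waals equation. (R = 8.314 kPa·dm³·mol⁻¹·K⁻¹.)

T ≈ 594.0 K

T = (P + a n²/V²)(V − nb)/(nR)
P + a n²/V² = 4188 + (137)(0.292)²/(0.346)² = 4285.6 kPa
V − nb = 0.346 − (0.292)(0.0325) = 0.33651 dm³
T = (4285.6)(0.33651)/((0.292)(8.314)) = 594.0 K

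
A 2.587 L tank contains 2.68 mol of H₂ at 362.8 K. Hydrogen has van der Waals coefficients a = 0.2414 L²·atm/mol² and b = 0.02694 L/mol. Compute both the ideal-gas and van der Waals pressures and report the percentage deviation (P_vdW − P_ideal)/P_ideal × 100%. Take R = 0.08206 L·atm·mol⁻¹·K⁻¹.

2.03 %

Ideal: P_ideal = nRT/V = (2.68)(0.08206)(362.8)/2.587 = 30.8416 atm
vdW: P = nRT/(V − nb) − a n²/V² = 79.7873/2.51480 − 1.73383/6.69257 = 31.7271 − 0.259068 = 31.4680 atm
% deviation = (31.4680 − 30.8416)/30.8416 × 100% = 2.03%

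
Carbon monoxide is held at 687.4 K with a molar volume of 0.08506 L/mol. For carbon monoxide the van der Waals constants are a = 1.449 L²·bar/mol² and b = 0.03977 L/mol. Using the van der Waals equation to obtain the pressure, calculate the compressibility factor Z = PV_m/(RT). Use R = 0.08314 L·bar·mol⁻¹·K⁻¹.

Z ≈ 1.580

P = RT/(V_m − b) − a/V_m² = (0.08314)(687.4)/(0.08506 − 0.03977) − 1.449/(0.08506)²
  = 57.150/0.045290 − 200.27 = 1261.9 − 200.27 = 1061.6 bar
Z = PV_m/(RT) = (1061.6)(0.08506)/((0.08314)(687.4)) = 90.300/57.150 = 1.580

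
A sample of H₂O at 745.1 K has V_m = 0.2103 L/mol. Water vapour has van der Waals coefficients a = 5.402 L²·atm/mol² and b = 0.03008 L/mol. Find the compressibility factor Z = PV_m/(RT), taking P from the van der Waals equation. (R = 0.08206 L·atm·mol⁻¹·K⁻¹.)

Z ≈ 0.7468

P = RT/(V_m − b) − a/V_m² = (0.08206)(745.1)/(0.2103 − 0.03008) − 5.402/(0.2103)²
  = 61.143/0.18022 − 122.15 = 339.27 − 122.15 = 217.12 atm
Z = PV_m/(RT) = (217.12)(0.2103)/((0.08206)(745.1)) = 45.660/61.143 = 0.7468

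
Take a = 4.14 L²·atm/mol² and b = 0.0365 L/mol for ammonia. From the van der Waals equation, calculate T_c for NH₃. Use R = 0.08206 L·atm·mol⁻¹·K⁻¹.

For a van der Waals gas, T_c = 8a/(27Rb).
T_c = 8×4.14/(27×0.08206×0.0365) = 33.120/0.080870 = 409.5 K

T_c ≈ 409.5 K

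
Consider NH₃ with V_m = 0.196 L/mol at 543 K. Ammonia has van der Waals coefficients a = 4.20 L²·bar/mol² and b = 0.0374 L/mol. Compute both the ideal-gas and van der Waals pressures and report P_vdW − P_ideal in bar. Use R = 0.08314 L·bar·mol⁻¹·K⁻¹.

ΔP ≈ -55.01 bar

Ideal: P_ideal = RT/V_m = (0.08314)(543)/0.196 = 230.332 bar
vdW: P = RT/(V_m − b) − a/V_m² = 45.1450/0.158600 − 4.20/0.0384160 = 284.647 − 109.329 = 175.318 bar
ΔP = 175.318 − 230.332 = -55.01 bar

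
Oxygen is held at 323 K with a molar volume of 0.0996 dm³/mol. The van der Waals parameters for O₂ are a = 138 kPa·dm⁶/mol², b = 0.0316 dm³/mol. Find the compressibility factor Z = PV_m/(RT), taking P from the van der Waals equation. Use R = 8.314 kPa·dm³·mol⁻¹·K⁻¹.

Z ≈ 0.9488

P = RT/(V_m − b) − a/V_m² = (8.314)(323)/(0.0996 − 0.0316) − 138/(0.0996)²
  = 2685.4/0.068000 − 13911 = 39491 − 13911 = 25580 kPa
Z = PV_m/(RT) = (25580)(0.0996)/((8.314)(323)) = 2547.8/2685.4 = 0.9488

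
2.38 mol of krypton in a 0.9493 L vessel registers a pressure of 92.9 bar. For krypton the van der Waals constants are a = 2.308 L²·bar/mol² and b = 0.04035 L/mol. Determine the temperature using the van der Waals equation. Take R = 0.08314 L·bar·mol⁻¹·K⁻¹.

T ≈ 463.2 K

T = (P + a n²/V²)(V − nb)/(nR)
P + a n²/V² = 92.9 + (2.308)(2.38)²/(0.9493)² = 107.41 bar
V − nb = 0.9493 − (2.38)(0.04035) = 0.85327 L
T = (107.41)(0.85327)/((2.38)(0.08314)) = 463.2 K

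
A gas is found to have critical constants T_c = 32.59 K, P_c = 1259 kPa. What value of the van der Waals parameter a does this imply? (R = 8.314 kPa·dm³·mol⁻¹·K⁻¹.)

From T_c = 8a/(27Rb) and P_c = a/(27b²): a = 27 R² T_c²/(64 P_c).
a = 27×(8.314)²×(32.59)²/(64×1259) = 1982223/80576 = 24.60 kPa·dm⁶/mol²

a ≈ 24.60 kPa·dm⁶/mol²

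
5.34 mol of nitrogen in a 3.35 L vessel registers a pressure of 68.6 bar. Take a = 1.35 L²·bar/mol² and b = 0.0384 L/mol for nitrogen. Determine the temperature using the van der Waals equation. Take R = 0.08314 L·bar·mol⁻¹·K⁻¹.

T = (P + a n²/V²)(V − nb)/(nR)
P + a n²/V² = 68.6 + (1.35)(5.34)²/(3.35)² = 72.030 bar
V − nb = 3.35 − (5.34)(0.0384) = 3.1449 L
T = (72.030)(3.1449)/((5.34)(0.08314)) = 510.2 K

T ≈ 510.2 K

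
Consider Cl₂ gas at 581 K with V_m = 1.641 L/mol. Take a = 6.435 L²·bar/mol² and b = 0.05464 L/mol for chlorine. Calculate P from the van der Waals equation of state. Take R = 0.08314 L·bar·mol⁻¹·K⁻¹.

P = RT/(V_m − b) − a/V_m²
RT/(V_m − b) = (0.08314)(581)/(1.641 − 0.05464) = 48.304/1.5864 = 30.449 bar
a/V_m² = 6.435/(1.641)² = 2.3896 bar
P = 30.449 − 2.3896 = 28.06 bar

P ≈ 28.06 bar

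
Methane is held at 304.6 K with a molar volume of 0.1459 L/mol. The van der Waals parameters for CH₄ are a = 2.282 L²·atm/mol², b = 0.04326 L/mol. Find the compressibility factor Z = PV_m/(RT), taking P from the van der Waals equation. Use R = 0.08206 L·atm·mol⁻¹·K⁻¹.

Z ≈ 0.7957

P = RT/(V_m − b) − a/V_m² = (0.08206)(304.6)/(0.1459 − 0.04326) − 2.282/(0.1459)²
  = 24.995/0.10264 − 107.20 = 243.52 − 107.20 = 136.32 atm
Z = PV_m/(RT) = (136.32)(0.1459)/((0.08206)(304.6)) = 19.889/24.995 = 0.7957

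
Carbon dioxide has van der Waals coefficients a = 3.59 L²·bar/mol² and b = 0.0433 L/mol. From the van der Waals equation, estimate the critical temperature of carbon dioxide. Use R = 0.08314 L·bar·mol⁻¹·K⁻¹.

For a van der Waals gas, T_c = 8a/(27Rb).
T_c = 8×3.59/(27×0.08314×0.0433) = 28.720/0.097199 = 295.5 K

T_c ≈ 295.5 K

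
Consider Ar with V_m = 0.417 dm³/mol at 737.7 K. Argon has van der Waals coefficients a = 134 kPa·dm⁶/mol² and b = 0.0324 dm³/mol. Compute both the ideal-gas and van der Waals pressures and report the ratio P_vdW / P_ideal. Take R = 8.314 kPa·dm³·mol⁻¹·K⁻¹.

Ideal: P_ideal = RT/V_m = (8.314)(737.7)/0.417 = 14708.0 kPa
vdW: P = RT/(V_m − b) − a/V_m² = 6133.24/0.384600 − 134/0.173889 = 15947.1 − 770.607 = 15176.5 kPa
Ratio = 15176.5/14708.0 = 1.032

P_vdW / P_ideal ≈ 1.032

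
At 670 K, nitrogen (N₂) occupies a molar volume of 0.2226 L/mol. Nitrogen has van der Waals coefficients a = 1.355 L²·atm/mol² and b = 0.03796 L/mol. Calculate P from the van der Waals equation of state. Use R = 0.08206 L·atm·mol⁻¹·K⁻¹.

P = RT/(V_m − b) − a/V_m²
RT/(V_m − b) = (0.08206)(670)/(0.2226 − 0.03796) = 54.980/0.18464 = 297.77 atm
a/V_m² = 1.355/(0.2226)² = 27.346 atm
P = 297.77 − 27.346 = 270.4 atm

P ≈ 270.4 atm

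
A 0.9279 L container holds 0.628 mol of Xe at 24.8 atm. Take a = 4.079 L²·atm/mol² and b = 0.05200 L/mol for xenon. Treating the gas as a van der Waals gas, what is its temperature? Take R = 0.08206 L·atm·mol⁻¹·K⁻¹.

T = (P + a n²/V²)(V − nb)/(nR)
P + a n²/V² = 24.8 + (4.079)(0.628)²/(0.9279)² = 26.668 atm
V − nb = 0.9279 − (0.628)(0.05200) = 0.89524 L
T = (26.668)(0.89524)/((0.628)(0.08206)) = 463.3 K

T ≈ 463.3 K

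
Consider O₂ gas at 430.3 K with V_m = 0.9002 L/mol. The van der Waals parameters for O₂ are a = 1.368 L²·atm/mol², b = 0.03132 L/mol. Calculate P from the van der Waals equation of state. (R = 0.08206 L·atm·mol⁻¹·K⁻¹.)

P ≈ 38.95 atm

P = RT/(V_m − b) − a/V_m²
RT/(V_m − b) = (0.08206)(430.3)/(0.9002 − 0.03132) = 35.310/0.86888 = 40.639 atm
a/V_m² = 1.368/(0.9002)² = 1.6881 atm
P = 40.639 − 1.6881 = 38.95 atm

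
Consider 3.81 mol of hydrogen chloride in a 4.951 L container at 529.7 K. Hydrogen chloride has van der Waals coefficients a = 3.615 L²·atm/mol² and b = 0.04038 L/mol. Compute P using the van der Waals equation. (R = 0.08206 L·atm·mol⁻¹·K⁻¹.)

P ≈ 32.38 atm

P = nRT/(V − nb) − a n²/V²
nRT/(V − nb) = (3.81)(0.08206)(529.7)/(4.951 − 3.81×0.04038) = 165.61/4.7972 = 34.522 atm
a n²/V² = (3.615)(3.81)²/(4.951)² = 2.1408 atm
P = 34.522 − 2.1408 = 32.38 atm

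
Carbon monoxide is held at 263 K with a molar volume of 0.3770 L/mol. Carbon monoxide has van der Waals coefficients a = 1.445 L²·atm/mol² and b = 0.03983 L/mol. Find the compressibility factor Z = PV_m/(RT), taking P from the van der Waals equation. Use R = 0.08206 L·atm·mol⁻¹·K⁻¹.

P = RT/(V_m − b) − a/V_m² = (0.08206)(263)/(0.3770 − 0.03983) − 1.445/(0.3770)²
  = 21.582/0.33717 − 10.167 = 64.009 − 10.167 = 53.842 atm
Z = PV_m/(RT) = (53.842)(0.3770)/((0.08206)(263)) = 20.298/21.582 = 0.9405

Z ≈ 0.9405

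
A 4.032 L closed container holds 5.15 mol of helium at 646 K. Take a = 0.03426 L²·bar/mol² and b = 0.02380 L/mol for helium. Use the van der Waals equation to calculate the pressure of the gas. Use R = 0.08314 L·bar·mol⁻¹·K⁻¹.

P ≈ 70.70 bar

P = nRT/(V − nb) − a n²/V²
nRT/(V − nb) = (5.15)(0.08314)(646)/(4.032 − 5.15×0.02380) = 276.60/3.9094 = 70.753 bar
a n²/V² = (0.03426)(5.15)²/(4.032)² = 0.055893 bar
P = 70.753 − 0.055893 = 70.70 bar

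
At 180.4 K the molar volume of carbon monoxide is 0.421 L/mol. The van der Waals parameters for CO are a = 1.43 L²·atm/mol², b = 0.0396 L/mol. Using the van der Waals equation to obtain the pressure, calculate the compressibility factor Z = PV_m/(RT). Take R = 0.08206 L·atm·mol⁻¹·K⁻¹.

Z ≈ 0.8744

P = RT/(V_m − b) − a/V_m² = (0.08206)(180.4)/(0.421 − 0.0396) − 1.43/(0.421)²
  = 14.804/0.38140 − 8.0681 = 38.815 − 8.0681 = 30.747 atm
Z = PV_m/(RT) = (30.747)(0.421)/((0.08206)(180.4)) = 12.944/14.804 = 0.8744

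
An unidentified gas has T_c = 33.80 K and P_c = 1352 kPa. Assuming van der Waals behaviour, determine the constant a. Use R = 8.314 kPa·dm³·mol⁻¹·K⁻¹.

a ≈ 24.64 kPa·dm⁶/mol²

From T_c = 8a/(27Rb) and P_c = a/(27b²): a = 27 R² T_c²/(64 P_c).
a = 27×(8.314)²×(33.80)²/(64×1352) = 2132147/86528 = 24.64 kPa·dm⁶/mol²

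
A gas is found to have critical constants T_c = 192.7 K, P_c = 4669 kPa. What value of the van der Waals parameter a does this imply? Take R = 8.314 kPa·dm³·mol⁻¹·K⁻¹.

a ≈ 231.9 kPa·dm⁶/mol²

From T_c = 8a/(27Rb) and P_c = a/(27b²): a = 27 R² T_c²/(64 P_c).
a = 27×(8.314)²×(192.7)²/(64×4669) = 69302234/298816 = 231.9 kPa·dm⁶/mol²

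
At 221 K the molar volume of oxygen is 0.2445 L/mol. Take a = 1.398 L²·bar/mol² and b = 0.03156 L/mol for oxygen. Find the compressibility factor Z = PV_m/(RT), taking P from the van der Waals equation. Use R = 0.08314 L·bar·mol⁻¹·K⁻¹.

P = RT/(V_m − b) − a/V_m² = (0.08314)(221)/(0.2445 − 0.03156) − 1.398/(0.2445)²
  = 18.374/0.21294 − 23.386 = 86.287 − 23.386 = 62.901 bar
Z = PV_m/(RT) = (62.901)(0.2445)/((0.08314)(221)) = 15.379/18.374 = 0.8370

Z ≈ 0.8370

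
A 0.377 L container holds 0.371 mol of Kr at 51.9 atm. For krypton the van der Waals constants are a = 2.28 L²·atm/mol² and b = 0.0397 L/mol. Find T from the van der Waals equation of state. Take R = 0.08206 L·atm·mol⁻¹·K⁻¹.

T ≈ 643.9 K

T = (P + a n²/V²)(V − nb)/(nR)
P + a n²/V² = 51.9 + (2.28)(0.371)²/(0.377)² = 54.108 atm
V − nb = 0.377 − (0.371)(0.0397) = 0.36227 L
T = (54.108)(0.36227)/((0.371)(0.08206)) = 643.9 K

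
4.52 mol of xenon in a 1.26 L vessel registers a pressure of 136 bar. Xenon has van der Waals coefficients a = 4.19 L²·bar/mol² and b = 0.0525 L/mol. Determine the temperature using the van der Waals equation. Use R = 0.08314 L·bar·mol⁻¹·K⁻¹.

T = (P + a n²/V²)(V − nb)/(nR)
P + a n²/V² = 136 + (4.19)(4.52)²/(1.26)² = 189.92 bar
V − nb = 1.26 − (4.52)(0.0525) = 1.0227 L
T = (189.92)(1.0227)/((4.52)(0.08314)) = 516.9 K

T ≈ 516.9 K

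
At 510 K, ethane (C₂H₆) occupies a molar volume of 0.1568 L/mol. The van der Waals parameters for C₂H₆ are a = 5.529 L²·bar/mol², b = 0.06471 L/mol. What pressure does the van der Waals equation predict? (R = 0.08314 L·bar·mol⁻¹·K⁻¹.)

P ≈ 235.6 bar

P = RT/(V_m − b) − a/V_m²
RT/(V_m − b) = (0.08314)(510)/(0.1568 − 0.06471) = 42.401/0.092090 = 460.43 bar
a/V_m² = 5.529/(0.1568)² = 224.88 bar
P = 460.43 − 224.88 = 235.6 bar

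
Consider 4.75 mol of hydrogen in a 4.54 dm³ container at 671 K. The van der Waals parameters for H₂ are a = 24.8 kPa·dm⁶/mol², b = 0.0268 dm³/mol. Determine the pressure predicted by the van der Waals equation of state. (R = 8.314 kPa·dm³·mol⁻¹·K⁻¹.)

P = nRT/(V − nb) − a n²/V²
nRT/(V − nb) = (4.75)(8.314)(671)/(4.54 − 4.75×0.0268) = 26499/4.4127 = 6005.2 kPa
a n²/V² = (24.8)(4.75)²/(4.54)² = 27.147 kPa
P = 6005.2 − 27.147 = 5978 kPa

P ≈ 5978 kPa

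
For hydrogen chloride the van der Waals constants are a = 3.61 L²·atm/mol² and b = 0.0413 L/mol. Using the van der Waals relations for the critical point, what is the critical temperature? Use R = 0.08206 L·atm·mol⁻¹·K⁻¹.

For a van der Waals gas, T_c = 8a/(27Rb).
T_c = 8×3.61/(27×0.08206×0.0413) = 28.880/0.091505 = 315.6 K

T_c ≈ 315.6 K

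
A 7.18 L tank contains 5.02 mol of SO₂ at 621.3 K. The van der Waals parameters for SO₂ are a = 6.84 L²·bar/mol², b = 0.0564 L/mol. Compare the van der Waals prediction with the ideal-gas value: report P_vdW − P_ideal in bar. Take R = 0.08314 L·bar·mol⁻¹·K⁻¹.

ΔP ≈ -1.861 bar

Ideal: P_ideal = nRT/V = (5.02)(0.08314)(621.3)/7.18 = 36.1153 bar
vdW: P = nRT/(V − nb) − a n²/V² = 259.308/6.89687 − 172.371/51.5524 = 37.5979 − 3.34361 = 34.2543 bar
ΔP = 34.2543 − 36.1153 = -1.861 bar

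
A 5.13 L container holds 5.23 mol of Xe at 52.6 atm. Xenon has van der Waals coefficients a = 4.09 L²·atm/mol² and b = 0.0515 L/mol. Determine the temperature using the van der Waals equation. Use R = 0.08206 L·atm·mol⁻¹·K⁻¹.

T ≈ 643.9 K

T = (P + a n²/V²)(V − nb)/(nR)
P + a n²/V² = 52.6 + (4.09)(5.23)²/(5.13)² = 56.851 atm
V − nb = 5.13 − (5.23)(0.0515) = 4.8607 L
T = (56.851)(4.8607)/((5.23)(0.08206)) = 643.9 K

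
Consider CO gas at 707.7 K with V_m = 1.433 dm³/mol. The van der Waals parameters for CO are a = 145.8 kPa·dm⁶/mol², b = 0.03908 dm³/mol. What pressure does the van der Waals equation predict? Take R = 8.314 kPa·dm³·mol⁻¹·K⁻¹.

P = RT/(V_m − b) − a/V_m²
RT/(V_m − b) = (8.314)(707.7)/(1.433 − 0.03908) = 5883.8/1.3939 = 4221.1 kPa
a/V_m² = 145.8/(1.433)² = 71.001 kPa
P = 4221.1 − 71.001 = 4150 kPa

P ≈ 4150 kPa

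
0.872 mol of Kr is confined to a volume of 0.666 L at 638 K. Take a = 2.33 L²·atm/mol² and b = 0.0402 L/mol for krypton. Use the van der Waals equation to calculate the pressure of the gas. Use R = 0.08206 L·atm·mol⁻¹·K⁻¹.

P = nRT/(V − nb) − a n²/V²
nRT/(V − nb) = (0.872)(0.08206)(638)/(0.666 − 0.872×0.0402) = 45.653/0.63095 = 72.356 atm
a n²/V² = (2.33)(0.872)²/(0.666)² = 3.9943 atm
P = 72.356 − 3.9943 = 68.36 atm

P ≈ 68.36 atm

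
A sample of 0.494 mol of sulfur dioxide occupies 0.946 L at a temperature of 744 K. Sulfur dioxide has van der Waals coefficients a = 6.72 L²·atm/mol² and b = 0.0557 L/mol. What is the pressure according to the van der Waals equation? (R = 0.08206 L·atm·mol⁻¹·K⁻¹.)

P ≈ 31.00 atm

P = nRT/(V − nb) − a n²/V²
nRT/(V − nb) = (0.494)(0.08206)(744)/(0.946 − 0.494×0.0557) = 30.160/0.91848 = 32.837 atm
a n²/V² = (6.72)(0.494)²/(0.946)² = 1.8325 atm
P = 32.837 − 1.8325 = 31.00 atm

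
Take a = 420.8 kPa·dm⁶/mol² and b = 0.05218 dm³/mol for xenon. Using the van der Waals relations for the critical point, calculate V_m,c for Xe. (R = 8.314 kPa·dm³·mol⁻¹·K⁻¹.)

For a van der Waals gas, V_m,c = 3b.
V_m,c = 3×0.05218 = 0.1565 dm³/mol

V_m,c ≈ 0.1565 dm³/mol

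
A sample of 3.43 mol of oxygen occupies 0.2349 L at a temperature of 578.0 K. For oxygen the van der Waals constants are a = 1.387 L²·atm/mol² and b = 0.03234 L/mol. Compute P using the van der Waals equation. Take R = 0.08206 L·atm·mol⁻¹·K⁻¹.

P = nRT/(V − nb) − a n²/V²
nRT/(V − nb) = (3.43)(0.08206)(578.0)/(0.2349 − 3.43×0.03234) = 162.69/0.12397 = 1312.3 atm
a n²/V² = (1.387)(3.43)²/(0.2349)² = 295.73 atm
P = 1312.3 − 295.73 = 1017 atm

P ≈ 1017 atm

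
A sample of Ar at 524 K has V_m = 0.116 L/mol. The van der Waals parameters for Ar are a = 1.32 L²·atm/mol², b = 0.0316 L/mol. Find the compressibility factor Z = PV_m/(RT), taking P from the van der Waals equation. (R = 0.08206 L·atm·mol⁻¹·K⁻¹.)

P = RT/(V_m − b) − a/V_m² = (0.08206)(524)/(0.116 − 0.0316) − 1.32/(0.116)²
  = 42.999/0.084400 − 98.098 = 509.47 − 98.098 = 411.37 atm
Z = PV_m/(RT) = (411.37)(0.116)/((0.08206)(524)) = 47.719/42.999 = 1.110

Z ≈ 1.110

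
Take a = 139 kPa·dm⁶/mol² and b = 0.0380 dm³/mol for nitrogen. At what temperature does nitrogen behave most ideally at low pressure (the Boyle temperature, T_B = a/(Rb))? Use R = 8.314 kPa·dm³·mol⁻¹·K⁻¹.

For a van der Waals gas the second virial coefficient B₂ = b − a/(RT) vanishes at T_B = a/(Rb).
T_B = 139/(8.314×0.0380) = 139/0.31593 = 440.0 K

T_B ≈ 440.0 K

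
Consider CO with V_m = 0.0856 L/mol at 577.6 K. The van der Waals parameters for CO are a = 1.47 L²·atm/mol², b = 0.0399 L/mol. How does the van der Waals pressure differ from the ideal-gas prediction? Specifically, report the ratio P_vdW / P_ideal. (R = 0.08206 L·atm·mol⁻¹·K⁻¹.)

P_vdW / P_ideal ≈ 1.511

Ideal: P_ideal = RT/V_m = (0.08206)(577.6)/0.0856 = 553.713 atm
vdW: P = RT/(V_m − b) − a/V_m² = 47.3979/0.0457000 − 1.47/0.00732736 = 1037.15 − 200.618 = 836.53 atm
Ratio = 836.53/553.713 = 1.511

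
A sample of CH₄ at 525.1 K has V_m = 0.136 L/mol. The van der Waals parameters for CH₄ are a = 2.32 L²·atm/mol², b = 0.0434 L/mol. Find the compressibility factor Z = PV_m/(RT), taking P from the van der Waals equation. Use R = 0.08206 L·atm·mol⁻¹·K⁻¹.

Z ≈ 1.073

P = RT/(V_m − b) − a/V_m² = (0.08206)(525.1)/(0.136 − 0.0434) − 2.32/(0.136)²
  = 43.090/0.092600 − 125.43 = 465.33 − 125.43 = 339.90 atm
Z = PV_m/(RT) = (339.90)(0.136)/((0.08206)(525.1)) = 46.226/43.090 = 1.073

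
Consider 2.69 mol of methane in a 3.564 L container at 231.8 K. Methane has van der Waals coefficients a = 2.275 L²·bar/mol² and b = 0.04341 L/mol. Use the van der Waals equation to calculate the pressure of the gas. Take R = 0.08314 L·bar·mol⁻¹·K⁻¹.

P ≈ 13.74 bar

P = nRT/(V − nb) − a n²/V²
nRT/(V − nb) = (2.69)(0.08314)(231.8)/(3.564 − 2.69×0.04341) = 51.841/3.4472 = 15.039 bar
a n²/V² = (2.275)(2.69)²/(3.564)² = 1.2960 bar
P = 15.039 − 1.2960 = 13.74 bar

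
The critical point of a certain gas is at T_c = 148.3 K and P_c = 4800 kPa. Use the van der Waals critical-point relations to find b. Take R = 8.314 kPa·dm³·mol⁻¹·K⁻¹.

b ≈ 0.03211 dm³/mol

From T_c = 8a/(27Rb) and P_c = a/(27b²): b = R T_c/(8 P_c).
b = (8.314)(148.3)/(8×4800) = 1233.0/38400 = 0.03211 dm³/mol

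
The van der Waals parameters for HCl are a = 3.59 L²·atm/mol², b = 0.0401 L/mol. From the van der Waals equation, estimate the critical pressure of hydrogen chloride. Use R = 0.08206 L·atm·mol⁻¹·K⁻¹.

For a van der Waals gas, P_c = a/(27b²).
P_c = 3.59/(27×(0.0401)²) = 3.59/0.043416 = 82.69 atm

P_c ≈ 82.69 atm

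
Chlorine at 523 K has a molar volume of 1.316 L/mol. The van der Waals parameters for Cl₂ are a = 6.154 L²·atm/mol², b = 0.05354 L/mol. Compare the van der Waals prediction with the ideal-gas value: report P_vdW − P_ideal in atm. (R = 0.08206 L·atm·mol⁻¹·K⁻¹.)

Ideal: P_ideal = RT/V_m = (0.08206)(523)/1.316 = 32.6120 atm
vdW: P = RT/(V_m − b) − a/V_m² = 42.9174/1.26246 − 6.154/1.73186 = 33.9951 − 3.55341 = 30.4417 atm
ΔP = 30.4417 − 32.6120 = -2.170 atm

ΔP ≈ -2.170 atm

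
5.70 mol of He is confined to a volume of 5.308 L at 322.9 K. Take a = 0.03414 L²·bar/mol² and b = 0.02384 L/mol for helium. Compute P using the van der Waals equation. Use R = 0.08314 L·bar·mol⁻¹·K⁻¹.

P ≈ 29.55 bar

P = nRT/(V − nb) − a n²/V²
nRT/(V − nb) = (5.70)(0.08314)(322.9)/(5.308 − 5.70×0.02384) = 153.02/5.1721 = 29.586 bar
a n²/V² = (0.03414)(5.70)²/(5.308)² = 0.039369 bar
P = 29.586 − 0.039369 = 29.55 bar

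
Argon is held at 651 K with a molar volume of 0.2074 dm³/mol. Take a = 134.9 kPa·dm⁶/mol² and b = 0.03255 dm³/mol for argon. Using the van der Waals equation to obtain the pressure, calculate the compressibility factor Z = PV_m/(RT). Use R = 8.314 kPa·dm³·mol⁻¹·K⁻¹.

P = RT/(V_m − b) − a/V_m² = (8.314)(651)/(0.2074 − 0.03255) − 134.9/(0.2074)²
  = 5412.4/0.17485 − 3136.1 = 30955 − 3136.1 = 27819 kPa
Z = PV_m/(RT) = (27819)(0.2074)/((8.314)(651)) = 5769.7/5412.4 = 1.066

Z ≈ 1.066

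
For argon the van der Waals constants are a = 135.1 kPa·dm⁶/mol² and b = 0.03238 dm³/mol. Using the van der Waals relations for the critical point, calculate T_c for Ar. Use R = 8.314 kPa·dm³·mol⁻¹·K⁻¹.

For a van der Waals gas, T_c = 8a/(27Rb).
T_c = 8×135.1/(27×8.314×0.03238) = 1080.8/7.2686 = 148.7 K

T_c ≈ 148.7 K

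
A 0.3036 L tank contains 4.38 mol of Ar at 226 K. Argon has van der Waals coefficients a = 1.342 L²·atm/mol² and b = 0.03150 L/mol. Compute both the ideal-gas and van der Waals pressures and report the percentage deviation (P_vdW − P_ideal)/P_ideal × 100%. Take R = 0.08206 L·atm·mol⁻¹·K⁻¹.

-21.10 %

Ideal: P_ideal = nRT/V = (4.38)(0.08206)(226)/0.3036 = 267.555 atm
vdW: P = nRT/(V − nb) − a n²/V² = 81.2296/0.165630 − 25.7455/0.0921730 = 490.428 − 279.317 = 211.111 atm
% deviation = (211.111 − 267.555)/267.555 × 100% = -21.10%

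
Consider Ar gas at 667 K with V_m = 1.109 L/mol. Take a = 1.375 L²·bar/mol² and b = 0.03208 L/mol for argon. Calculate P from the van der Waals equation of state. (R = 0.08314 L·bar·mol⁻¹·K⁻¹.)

P = RT/(V_m − b) − a/V_m²
RT/(V_m − b) = (0.08314)(667)/(1.109 − 0.03208) = 55.454/1.0769 = 51.494 bar
a/V_m² = 1.375/(1.109)² = 1.1180 bar
P = 51.494 − 1.1180 = 50.38 bar

P ≈ 50.38 bar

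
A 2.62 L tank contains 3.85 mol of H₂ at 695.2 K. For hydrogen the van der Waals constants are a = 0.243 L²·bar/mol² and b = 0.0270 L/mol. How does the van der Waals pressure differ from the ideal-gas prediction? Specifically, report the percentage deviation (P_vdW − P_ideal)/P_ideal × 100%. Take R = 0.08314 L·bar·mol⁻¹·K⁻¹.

Ideal: P_ideal = nRT/V = (3.85)(0.08314)(695.2)/2.62 = 84.9335 bar
vdW: P = nRT/(V − nb) − a n²/V² = 222.526/2.51605 − 3.60187/6.86440 = 88.4426 − 0.524717 = 87.9179 bar
% deviation = (87.9179 − 84.9335)/84.9335 × 100% = 3.51%

3.51 %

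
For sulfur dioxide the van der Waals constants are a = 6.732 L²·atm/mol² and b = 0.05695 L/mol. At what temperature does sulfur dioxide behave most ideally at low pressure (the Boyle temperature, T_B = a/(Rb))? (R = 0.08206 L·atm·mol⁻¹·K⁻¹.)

For a van der Waals gas the second virial coefficient B₂ = b − a/(RT) vanishes at T_B = a/(Rb).
T_B = 6.732/(0.08206×0.05695) = 6.732/0.0046733 = 1441 K

T_B ≈ 1441 K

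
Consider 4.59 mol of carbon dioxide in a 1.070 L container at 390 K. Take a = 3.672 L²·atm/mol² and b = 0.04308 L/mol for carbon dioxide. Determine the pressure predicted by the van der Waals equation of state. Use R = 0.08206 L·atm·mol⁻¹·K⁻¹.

P ≈ 100.8 atm

P = nRT/(V − nb) − a n²/V²
nRT/(V − nb) = (4.59)(0.08206)(390)/(1.070 − 4.59×0.04308) = 146.90/0.87226 = 168.41 atm
a n²/V² = (3.672)(4.59)²/(1.070)² = 67.571 atm
P = 168.41 − 67.571 = 100.8 atm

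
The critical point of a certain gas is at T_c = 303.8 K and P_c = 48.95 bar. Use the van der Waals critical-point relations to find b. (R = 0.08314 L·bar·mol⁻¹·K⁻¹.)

b ≈ 0.06450 L/mol

From T_c = 8a/(27Rb) and P_c = a/(27b²): b = R T_c/(8 P_c).
b = (0.08314)(303.8)/(8×48.95) = 25.258/391.60 = 0.06450 L/mol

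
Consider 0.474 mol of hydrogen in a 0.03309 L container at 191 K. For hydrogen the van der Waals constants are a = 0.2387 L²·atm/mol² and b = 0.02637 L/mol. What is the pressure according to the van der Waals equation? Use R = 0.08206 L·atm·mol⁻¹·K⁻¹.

P ≈ 311.8 atm

P = nRT/(V − nb) − a n²/V²
nRT/(V − nb) = (0.474)(0.08206)(191)/(0.03309 − 0.474×0.02637) = 7.4292/0.020591 = 360.80 atm
a n²/V² = (0.2387)(0.474)²/(0.03309)² = 48.980 atm
P = 360.80 − 48.980 = 311.8 atm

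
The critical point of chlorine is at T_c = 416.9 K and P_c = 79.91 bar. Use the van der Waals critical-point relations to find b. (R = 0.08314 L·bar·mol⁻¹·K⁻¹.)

b ≈ 0.05422 L/mol

From T_c = 8a/(27Rb) and P_c = a/(27b²): b = R T_c/(8 P_c).
b = (0.08314)(416.9)/(8×79.91) = 34.661/639.28 = 0.05422 L/mol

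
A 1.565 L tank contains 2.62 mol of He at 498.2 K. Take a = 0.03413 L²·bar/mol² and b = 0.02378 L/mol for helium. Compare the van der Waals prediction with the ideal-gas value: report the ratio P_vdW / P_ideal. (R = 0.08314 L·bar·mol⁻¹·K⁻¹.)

P_vdW / P_ideal ≈ 1.040

Ideal: P_ideal = nRT/V = (2.62)(0.08314)(498.2)/1.565 = 69.3427 bar
vdW: P = nRT/(V − nb) − a n²/V² = 108.521/1.50270 − 0.234282/2.44923 = 72.2173 − 0.0956554 = 72.1216 bar
Ratio = 72.1216/69.3427 = 1.040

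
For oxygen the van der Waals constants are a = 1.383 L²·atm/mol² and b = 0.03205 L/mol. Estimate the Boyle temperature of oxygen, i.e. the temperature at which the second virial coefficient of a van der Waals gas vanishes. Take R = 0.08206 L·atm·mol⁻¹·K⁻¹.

T_B ≈ 525.9 K

For a van der Waals gas the second virial coefficient B₂ = b − a/(RT) vanishes at T_B = a/(Rb).
T_B = 1.383/(0.08206×0.03205) = 1.383/0.0026300 = 525.9 K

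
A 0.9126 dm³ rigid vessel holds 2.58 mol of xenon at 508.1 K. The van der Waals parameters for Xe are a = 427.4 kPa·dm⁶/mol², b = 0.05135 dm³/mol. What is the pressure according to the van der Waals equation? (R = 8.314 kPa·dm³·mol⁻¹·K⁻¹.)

P = nRT/(V − nb) − a n²/V²
nRT/(V − nb) = (2.58)(8.314)(508.1)/(0.9126 − 2.58×0.05135) = 10899/0.78012 = 13971 kPa
a n²/V² = (427.4)(2.58)²/(0.9126)² = 3416.0 kPa
P = 13971 − 3416.0 = 10555 kPa

P ≈ 10555 kPa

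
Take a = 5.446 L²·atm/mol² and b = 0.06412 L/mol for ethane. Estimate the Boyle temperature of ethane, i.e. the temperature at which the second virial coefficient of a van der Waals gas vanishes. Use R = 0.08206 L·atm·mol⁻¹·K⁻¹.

T_B ≈ 1035 K

For a van der Waals gas the second virial coefficient B₂ = b − a/(RT) vanishes at T_B = a/(Rb).
T_B = 5.446/(0.08206×0.06412) = 5.446/0.0052617 = 1035 K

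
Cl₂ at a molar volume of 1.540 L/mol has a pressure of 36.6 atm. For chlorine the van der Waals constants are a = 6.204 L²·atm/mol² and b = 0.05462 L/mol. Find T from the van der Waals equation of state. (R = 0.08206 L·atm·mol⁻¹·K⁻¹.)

T ≈ 709.9 K

T = (P + a/V_m²)(V_m − b)/R
P + a/V_m² = 36.6 + 6.204/(1.540)² = 39.216 atm
V_m − b = 1.540 − 0.05462 = 1.4854 L/mol
T = (39.216)(1.4854)/0.08206 = 709.9 K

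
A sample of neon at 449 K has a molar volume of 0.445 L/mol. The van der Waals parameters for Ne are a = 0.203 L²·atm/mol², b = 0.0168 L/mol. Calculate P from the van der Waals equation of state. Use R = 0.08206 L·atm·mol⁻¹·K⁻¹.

P ≈ 85.02 atm

P = RT/(V_m − b) − a/V_m²
RT/(V_m − b) = (0.08206)(449)/(0.445 − 0.0168) = 36.845/0.42820 = 86.046 atm
a/V_m² = 0.203/(0.445)² = 1.0251 atm
P = 86.046 − 1.0251 = 85.02 atm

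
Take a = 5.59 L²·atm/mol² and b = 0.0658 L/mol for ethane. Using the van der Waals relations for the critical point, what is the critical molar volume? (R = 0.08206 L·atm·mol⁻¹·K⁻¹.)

V_m,c ≈ 0.1974 L/mol

For a van der Waals gas, V_m,c = 3b.
V_m,c = 3×0.0658 = 0.1974 L/mol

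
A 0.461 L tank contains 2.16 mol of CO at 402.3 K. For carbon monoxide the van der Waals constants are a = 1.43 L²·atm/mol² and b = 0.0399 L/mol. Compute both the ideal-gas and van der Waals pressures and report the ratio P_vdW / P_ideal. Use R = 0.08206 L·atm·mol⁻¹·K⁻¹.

P_vdW / P_ideal ≈ 1.027

Ideal: P_ideal = nRT/V = (2.16)(0.08206)(402.3)/0.461 = 154.680 atm
vdW: P = nRT/(V − nb) − a n²/V² = 71.3075/0.374816 − 6.67181/0.212521 = 190.247 − 31.3937 = 158.853 atm
Ratio = 158.853/154.680 = 1.027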